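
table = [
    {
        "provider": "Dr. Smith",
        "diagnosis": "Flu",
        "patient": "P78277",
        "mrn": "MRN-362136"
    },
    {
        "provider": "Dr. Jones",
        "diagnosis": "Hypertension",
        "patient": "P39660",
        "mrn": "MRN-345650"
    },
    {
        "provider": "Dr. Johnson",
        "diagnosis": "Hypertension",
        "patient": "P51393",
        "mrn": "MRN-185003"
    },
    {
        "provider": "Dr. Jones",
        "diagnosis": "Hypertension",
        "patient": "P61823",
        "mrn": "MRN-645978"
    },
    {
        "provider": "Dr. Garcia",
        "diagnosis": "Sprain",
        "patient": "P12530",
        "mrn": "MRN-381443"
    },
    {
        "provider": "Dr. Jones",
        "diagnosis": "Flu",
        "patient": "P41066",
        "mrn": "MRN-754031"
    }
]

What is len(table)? 6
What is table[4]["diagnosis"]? "Sprain"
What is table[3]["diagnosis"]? "Hypertension"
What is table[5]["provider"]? "Dr. Jones"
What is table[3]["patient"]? "P61823"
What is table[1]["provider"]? "Dr. Jones"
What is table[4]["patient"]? "P12530"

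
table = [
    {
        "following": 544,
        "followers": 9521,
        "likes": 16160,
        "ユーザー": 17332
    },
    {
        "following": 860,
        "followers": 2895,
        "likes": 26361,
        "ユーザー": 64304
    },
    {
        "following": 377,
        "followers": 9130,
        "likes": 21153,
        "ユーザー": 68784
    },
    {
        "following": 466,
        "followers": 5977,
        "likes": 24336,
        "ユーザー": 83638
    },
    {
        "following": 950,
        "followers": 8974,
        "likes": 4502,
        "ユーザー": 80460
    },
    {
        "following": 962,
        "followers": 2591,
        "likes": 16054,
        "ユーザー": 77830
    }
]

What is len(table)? 6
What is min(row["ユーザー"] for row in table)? 17332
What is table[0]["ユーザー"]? 17332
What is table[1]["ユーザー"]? 64304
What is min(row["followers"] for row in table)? 2591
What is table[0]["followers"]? 9521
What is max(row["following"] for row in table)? 962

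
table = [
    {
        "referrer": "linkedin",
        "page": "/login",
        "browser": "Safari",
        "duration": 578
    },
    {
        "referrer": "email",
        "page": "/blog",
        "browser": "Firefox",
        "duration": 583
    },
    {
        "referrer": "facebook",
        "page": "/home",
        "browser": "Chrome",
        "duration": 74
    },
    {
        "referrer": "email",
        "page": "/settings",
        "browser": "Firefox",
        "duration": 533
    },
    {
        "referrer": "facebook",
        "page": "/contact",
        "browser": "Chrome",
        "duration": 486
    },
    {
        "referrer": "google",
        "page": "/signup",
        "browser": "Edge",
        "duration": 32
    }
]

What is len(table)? 6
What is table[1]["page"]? "/blog"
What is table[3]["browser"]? "Firefox"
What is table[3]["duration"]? 533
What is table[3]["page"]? "/settings"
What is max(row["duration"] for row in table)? 583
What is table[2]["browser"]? "Chrome"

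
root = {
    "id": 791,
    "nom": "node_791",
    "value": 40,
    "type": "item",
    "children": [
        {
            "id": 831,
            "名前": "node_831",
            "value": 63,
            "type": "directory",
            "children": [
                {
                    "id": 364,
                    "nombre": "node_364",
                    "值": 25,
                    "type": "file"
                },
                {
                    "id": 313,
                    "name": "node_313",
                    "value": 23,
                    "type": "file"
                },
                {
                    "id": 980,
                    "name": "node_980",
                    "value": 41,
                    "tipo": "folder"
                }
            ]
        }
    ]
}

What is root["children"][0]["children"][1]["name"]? "node_313"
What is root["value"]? 40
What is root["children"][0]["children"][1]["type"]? "file"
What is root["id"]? 791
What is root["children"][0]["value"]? 63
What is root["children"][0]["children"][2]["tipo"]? "folder"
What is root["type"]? "item"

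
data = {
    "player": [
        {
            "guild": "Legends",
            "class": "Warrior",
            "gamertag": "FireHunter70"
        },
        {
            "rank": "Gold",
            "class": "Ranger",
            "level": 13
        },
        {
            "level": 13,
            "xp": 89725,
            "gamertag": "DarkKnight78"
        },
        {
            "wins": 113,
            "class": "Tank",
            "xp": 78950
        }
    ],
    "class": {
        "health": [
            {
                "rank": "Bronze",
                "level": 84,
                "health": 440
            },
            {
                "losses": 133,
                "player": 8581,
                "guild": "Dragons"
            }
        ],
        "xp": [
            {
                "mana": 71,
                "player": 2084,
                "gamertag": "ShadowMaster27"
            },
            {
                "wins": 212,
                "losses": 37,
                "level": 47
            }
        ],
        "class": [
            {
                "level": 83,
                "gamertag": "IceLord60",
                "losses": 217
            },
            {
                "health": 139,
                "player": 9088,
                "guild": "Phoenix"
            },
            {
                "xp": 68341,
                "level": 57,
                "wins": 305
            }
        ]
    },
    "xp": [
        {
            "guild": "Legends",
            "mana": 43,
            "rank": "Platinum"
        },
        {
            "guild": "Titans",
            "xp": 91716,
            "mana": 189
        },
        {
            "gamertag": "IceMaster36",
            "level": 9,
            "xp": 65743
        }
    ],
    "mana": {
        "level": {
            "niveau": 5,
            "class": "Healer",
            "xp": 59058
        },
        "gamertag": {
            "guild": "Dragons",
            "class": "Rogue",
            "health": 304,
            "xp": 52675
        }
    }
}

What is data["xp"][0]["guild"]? "Legends"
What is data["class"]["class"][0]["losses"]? 217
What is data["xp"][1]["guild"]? "Titans"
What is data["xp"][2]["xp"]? 65743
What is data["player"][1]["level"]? 13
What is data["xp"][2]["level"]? 9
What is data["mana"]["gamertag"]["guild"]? "Dragons"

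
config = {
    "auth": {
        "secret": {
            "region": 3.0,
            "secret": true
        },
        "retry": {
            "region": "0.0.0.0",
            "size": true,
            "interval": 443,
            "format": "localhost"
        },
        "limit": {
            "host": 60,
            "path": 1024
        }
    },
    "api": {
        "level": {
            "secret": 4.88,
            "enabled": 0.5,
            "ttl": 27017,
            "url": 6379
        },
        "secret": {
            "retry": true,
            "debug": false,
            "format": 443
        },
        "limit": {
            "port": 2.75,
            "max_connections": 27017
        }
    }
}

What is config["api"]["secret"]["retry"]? True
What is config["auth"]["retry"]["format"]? "localhost"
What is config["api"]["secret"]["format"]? 443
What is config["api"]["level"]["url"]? 6379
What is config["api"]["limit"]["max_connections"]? 27017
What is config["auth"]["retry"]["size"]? True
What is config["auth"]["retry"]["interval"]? 443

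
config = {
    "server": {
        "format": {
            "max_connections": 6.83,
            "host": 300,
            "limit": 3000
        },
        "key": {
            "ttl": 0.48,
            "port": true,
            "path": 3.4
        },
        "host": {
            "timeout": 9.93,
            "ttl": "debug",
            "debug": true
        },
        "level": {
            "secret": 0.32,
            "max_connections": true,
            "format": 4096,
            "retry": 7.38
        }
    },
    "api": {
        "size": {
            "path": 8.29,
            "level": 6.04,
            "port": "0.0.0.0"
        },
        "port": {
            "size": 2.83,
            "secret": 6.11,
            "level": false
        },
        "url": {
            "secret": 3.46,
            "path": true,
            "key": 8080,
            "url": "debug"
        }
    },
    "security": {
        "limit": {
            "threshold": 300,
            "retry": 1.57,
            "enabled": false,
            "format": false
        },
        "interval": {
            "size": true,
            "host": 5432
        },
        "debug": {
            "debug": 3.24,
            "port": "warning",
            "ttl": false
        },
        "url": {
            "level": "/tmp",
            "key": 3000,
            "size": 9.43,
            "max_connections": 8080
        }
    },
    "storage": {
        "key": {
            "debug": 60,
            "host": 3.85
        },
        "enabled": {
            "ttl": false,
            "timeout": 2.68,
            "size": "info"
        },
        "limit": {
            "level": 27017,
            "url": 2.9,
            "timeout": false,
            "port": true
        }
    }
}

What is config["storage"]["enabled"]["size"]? "info"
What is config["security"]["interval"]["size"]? True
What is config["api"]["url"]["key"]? 8080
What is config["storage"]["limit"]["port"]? True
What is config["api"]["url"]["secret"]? 3.46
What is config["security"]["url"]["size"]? 9.43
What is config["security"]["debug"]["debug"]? 3.24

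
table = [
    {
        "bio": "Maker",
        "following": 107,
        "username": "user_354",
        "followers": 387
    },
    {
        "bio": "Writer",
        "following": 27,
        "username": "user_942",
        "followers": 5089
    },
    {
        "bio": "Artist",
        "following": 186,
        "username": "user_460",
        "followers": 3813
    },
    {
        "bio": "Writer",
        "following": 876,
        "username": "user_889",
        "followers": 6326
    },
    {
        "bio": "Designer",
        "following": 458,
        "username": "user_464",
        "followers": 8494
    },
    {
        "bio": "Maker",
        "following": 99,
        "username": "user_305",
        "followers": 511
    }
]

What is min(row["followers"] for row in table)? 387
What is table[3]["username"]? "user_889"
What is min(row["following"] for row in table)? 27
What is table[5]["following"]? 99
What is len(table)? 6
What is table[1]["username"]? "user_942"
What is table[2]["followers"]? 3813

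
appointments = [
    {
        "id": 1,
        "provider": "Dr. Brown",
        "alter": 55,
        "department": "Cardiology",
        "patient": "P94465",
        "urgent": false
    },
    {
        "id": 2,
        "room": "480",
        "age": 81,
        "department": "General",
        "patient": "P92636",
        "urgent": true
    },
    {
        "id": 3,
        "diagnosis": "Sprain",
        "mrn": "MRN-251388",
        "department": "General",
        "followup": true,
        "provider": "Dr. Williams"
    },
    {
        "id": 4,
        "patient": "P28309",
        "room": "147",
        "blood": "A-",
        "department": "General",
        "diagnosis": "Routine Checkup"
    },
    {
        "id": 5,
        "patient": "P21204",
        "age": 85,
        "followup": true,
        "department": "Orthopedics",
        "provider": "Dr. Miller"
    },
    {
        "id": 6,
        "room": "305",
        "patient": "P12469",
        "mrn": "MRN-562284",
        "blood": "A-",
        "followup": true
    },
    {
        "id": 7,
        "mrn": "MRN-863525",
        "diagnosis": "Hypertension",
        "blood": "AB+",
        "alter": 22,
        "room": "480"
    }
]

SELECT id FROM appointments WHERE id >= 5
[5, 6, 7]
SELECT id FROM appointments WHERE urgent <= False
[1]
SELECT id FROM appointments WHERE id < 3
[1, 2]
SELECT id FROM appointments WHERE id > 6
[7]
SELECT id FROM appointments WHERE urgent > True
[]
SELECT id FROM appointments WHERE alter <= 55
[1, 7]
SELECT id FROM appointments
[1, 2, 3, 4, 5, 6, 7]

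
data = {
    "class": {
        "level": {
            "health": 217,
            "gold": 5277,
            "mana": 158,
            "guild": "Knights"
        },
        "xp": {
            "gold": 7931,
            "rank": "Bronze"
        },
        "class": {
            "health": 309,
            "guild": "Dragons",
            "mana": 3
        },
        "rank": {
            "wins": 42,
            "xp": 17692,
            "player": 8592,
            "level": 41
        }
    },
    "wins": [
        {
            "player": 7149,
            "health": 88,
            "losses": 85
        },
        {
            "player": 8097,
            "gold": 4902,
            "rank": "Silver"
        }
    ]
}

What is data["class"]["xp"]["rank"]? "Bronze"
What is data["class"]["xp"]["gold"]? 7931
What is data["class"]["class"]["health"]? 309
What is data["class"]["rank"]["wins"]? 42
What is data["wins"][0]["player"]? 7149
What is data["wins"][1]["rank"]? "Silver"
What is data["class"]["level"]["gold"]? 5277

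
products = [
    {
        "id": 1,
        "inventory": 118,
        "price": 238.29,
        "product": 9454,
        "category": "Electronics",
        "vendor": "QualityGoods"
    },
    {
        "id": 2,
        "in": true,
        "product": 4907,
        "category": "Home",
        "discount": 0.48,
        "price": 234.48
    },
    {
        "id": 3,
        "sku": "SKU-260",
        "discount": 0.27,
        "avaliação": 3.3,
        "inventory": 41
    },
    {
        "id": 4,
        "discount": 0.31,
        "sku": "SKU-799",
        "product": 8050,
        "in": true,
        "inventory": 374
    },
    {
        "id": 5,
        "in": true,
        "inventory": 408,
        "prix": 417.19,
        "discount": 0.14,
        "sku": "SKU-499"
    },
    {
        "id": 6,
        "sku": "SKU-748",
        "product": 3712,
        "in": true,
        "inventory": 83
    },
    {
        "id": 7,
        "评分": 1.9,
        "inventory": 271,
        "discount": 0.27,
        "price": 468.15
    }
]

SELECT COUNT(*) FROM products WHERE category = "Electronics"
1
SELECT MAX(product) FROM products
9454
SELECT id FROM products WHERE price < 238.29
[2]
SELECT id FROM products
[1, 2, 3, 4, 5, 6, 7]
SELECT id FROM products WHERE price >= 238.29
[1, 7]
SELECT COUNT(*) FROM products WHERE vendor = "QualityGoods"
1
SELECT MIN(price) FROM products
234.48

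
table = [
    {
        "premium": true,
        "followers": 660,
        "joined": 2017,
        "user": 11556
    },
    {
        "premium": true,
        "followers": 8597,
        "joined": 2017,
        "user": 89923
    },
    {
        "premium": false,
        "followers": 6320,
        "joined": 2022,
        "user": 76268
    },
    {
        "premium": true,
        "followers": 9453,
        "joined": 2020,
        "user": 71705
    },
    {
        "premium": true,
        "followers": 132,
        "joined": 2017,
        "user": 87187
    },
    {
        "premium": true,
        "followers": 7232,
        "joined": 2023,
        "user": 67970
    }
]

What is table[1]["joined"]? 2017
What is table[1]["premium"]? True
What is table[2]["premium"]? False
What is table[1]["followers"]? 8597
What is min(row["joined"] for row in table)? 2017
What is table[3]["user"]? 71705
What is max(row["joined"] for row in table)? 2023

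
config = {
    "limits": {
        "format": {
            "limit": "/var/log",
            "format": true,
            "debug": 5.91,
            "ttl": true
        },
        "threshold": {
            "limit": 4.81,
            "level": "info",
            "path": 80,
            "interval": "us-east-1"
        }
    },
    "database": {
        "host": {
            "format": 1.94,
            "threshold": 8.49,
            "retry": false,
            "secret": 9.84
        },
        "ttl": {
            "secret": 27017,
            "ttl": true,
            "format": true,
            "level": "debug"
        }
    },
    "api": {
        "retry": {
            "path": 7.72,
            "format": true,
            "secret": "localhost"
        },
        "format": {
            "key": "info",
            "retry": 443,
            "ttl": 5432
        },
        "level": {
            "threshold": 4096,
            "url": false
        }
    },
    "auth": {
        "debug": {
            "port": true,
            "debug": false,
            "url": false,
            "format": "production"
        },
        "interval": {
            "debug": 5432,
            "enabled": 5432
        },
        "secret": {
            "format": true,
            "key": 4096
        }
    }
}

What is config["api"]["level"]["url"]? False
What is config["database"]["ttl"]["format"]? True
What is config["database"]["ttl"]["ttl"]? True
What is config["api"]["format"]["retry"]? 443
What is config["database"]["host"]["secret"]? 9.84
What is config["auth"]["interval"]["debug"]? 5432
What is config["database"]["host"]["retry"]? False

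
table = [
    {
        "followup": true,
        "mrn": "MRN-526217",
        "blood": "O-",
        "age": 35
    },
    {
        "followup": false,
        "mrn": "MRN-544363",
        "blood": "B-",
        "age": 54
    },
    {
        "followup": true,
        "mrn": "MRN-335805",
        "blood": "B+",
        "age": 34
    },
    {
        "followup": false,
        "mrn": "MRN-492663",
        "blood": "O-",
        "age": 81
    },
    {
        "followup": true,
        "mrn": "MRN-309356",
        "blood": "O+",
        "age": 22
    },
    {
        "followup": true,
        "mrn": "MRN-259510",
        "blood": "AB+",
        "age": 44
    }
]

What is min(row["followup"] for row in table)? False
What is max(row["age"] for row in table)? 81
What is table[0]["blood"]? "O-"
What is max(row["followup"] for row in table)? True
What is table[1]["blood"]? "B-"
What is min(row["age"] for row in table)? 22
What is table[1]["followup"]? False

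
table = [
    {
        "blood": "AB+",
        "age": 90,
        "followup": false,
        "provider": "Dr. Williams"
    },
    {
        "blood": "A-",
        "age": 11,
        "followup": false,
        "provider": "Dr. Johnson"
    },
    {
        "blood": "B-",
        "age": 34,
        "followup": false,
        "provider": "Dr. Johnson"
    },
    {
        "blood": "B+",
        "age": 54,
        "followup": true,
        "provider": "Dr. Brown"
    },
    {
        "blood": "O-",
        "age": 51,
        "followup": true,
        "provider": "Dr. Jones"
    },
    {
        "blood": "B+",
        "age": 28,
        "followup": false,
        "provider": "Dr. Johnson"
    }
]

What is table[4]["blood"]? "O-"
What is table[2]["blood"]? "B-"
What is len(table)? 6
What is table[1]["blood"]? "A-"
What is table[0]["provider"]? "Dr. Williams"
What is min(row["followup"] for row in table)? False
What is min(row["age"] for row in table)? 11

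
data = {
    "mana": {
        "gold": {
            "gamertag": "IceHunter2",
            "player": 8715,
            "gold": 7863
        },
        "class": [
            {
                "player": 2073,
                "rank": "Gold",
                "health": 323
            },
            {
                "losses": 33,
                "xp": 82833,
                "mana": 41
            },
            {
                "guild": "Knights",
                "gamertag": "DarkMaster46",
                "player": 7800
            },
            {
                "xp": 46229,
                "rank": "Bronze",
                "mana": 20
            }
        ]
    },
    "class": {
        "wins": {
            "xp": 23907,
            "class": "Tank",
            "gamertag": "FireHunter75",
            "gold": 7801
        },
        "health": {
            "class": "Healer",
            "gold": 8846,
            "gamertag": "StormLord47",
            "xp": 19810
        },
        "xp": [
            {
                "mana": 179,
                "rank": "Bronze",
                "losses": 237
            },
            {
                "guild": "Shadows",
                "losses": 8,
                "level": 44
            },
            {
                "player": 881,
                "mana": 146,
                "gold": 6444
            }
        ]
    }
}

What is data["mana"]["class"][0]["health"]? 323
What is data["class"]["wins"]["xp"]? 23907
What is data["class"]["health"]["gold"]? 8846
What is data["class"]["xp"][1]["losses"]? 8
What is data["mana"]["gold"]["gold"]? 7863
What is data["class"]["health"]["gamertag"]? "StormLord47"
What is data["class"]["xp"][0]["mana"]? 179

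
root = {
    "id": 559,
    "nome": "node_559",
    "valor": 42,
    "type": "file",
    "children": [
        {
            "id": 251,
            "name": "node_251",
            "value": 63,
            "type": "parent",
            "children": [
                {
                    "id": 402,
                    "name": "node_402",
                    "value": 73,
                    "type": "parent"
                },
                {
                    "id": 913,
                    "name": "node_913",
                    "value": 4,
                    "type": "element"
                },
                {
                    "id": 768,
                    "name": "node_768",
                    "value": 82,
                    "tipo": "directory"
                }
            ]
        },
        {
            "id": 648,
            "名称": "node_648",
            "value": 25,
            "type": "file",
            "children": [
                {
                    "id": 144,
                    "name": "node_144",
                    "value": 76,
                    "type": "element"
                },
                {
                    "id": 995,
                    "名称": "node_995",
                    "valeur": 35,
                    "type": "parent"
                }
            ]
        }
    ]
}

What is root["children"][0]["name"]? "node_251"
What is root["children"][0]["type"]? "parent"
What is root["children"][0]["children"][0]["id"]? 402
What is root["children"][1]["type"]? "file"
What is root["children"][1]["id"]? 648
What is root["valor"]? 42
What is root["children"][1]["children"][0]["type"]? "element"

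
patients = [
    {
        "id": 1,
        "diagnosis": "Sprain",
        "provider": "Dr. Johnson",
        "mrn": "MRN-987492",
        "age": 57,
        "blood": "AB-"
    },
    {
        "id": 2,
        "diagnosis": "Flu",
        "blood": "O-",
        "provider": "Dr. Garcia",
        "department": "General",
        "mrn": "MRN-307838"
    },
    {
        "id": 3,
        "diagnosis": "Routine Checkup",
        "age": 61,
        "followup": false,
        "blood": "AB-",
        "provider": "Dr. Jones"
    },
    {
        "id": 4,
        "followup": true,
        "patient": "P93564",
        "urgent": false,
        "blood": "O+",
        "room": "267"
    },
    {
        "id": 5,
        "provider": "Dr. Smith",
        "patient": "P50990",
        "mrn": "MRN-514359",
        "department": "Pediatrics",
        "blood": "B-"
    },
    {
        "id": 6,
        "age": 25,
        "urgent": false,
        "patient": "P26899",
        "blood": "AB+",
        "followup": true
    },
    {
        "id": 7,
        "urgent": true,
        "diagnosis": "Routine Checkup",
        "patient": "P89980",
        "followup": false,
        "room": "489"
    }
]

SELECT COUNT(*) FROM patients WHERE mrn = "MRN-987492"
1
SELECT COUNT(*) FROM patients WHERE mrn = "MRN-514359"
1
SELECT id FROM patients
[1, 2, 3, 4, 5, 6, 7]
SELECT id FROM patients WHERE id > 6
[7]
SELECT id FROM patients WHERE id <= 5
[1, 2, 3, 4, 5]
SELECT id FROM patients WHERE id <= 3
[1, 2, 3]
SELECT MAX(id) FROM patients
7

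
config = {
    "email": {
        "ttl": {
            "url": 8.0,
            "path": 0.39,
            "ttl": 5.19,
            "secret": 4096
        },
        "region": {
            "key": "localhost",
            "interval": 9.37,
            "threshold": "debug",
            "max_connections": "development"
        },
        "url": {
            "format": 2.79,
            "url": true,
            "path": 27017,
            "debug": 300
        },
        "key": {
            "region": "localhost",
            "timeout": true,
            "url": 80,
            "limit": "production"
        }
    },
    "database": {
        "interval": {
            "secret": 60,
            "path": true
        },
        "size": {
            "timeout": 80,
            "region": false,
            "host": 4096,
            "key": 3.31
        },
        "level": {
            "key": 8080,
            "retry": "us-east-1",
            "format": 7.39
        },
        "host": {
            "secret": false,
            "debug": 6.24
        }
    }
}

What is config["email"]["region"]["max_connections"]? "development"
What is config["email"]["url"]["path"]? 27017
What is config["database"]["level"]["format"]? 7.39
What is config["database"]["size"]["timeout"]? 80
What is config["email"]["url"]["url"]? True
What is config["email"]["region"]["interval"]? 9.37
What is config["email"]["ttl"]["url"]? 8.0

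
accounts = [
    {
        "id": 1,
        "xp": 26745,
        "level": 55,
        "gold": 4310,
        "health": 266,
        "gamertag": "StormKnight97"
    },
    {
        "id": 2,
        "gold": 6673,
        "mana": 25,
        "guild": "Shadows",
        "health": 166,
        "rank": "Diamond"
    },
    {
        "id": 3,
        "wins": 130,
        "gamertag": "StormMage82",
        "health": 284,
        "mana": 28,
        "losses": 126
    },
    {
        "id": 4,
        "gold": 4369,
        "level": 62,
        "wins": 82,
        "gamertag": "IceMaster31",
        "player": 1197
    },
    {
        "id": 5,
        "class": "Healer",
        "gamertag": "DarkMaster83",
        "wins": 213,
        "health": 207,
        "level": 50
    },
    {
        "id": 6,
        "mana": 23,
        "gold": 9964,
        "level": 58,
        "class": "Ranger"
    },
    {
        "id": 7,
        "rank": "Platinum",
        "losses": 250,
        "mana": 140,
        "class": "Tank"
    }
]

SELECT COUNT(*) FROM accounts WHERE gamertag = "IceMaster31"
1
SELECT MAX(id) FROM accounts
7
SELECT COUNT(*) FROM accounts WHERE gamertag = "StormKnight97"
1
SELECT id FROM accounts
[1, 2, 3, 4, 5, 6, 7]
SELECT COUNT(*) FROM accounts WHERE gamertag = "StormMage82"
1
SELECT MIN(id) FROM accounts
1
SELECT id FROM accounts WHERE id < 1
[]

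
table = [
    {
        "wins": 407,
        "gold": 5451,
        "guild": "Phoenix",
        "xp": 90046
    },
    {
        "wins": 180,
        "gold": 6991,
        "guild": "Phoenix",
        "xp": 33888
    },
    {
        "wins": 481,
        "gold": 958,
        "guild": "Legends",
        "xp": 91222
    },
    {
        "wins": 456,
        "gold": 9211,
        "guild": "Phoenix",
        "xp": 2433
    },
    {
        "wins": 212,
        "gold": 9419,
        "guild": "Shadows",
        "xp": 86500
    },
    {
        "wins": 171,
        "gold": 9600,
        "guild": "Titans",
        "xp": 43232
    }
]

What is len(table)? 6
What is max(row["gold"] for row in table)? 9600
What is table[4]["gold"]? 9419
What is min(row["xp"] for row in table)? 2433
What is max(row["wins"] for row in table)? 481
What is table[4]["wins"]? 212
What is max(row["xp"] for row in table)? 91222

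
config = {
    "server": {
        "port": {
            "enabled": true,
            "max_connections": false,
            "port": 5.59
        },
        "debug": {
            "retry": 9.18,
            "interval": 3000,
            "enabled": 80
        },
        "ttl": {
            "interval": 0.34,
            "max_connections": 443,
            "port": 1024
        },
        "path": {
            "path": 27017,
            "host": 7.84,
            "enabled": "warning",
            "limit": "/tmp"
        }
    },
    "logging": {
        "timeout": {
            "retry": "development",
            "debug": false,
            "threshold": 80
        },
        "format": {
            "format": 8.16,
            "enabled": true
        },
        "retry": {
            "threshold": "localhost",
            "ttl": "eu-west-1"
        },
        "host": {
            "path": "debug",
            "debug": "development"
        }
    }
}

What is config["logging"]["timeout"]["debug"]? False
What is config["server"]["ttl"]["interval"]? 0.34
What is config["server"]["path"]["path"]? 27017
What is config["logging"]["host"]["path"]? "debug"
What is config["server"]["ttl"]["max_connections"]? 443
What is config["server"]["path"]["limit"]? "/tmp"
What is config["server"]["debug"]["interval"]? 3000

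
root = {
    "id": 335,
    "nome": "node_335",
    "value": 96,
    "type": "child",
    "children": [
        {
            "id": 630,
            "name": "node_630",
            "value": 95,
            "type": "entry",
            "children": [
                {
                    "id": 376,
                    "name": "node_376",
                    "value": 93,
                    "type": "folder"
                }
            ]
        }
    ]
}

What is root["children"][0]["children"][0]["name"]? "node_376"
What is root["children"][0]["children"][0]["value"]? 93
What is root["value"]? 96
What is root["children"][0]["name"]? "node_630"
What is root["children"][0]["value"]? 95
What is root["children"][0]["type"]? "entry"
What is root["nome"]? "node_335"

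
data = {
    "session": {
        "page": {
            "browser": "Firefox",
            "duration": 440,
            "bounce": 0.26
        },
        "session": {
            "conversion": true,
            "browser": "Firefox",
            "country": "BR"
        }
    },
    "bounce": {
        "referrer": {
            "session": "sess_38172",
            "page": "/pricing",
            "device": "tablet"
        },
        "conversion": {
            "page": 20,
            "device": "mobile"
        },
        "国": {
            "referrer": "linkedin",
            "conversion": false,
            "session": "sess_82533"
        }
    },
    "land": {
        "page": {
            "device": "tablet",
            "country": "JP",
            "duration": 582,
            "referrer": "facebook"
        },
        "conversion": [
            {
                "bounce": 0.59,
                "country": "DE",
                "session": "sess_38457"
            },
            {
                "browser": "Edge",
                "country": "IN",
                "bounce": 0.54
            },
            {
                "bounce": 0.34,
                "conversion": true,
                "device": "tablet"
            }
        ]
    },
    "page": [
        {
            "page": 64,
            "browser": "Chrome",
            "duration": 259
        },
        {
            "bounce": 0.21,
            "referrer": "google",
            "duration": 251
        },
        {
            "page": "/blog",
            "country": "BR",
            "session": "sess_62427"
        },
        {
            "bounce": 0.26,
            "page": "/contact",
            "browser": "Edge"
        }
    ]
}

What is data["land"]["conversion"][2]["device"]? "tablet"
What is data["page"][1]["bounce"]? 0.21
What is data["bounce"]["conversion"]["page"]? 20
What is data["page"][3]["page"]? "/contact"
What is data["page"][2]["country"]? "BR"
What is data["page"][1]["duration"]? 251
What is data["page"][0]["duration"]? 259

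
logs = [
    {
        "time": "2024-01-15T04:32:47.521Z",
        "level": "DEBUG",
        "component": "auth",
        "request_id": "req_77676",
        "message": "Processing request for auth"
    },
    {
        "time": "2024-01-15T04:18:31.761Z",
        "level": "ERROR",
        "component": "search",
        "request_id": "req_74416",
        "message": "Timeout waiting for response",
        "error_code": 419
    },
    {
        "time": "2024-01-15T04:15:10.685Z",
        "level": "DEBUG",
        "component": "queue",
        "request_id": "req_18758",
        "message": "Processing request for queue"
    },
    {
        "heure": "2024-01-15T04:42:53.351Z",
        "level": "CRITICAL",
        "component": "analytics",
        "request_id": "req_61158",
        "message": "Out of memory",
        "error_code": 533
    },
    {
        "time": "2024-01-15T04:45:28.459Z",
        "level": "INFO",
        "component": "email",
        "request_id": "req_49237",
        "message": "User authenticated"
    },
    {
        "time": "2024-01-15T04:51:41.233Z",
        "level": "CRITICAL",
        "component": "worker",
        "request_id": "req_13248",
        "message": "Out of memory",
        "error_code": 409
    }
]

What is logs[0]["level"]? "DEBUG"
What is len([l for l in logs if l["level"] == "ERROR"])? 1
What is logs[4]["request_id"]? "req_49237"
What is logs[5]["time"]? "2024-01-15T04:51:41.233Z"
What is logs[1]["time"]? "2024-01-15T04:18:31.761Z"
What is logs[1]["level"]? "ERROR"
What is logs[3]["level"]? "CRITICAL"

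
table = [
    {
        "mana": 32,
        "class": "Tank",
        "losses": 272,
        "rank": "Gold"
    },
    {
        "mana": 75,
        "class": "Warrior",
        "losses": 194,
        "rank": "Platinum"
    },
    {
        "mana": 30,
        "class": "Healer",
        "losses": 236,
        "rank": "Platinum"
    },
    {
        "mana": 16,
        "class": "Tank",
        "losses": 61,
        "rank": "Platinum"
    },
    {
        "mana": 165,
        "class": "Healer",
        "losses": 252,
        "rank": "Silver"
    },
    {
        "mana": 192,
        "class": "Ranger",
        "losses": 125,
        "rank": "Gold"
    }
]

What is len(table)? 6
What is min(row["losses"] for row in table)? 61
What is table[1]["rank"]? "Platinum"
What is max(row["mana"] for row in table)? 192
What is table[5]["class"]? "Ranger"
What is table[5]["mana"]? 192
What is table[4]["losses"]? 252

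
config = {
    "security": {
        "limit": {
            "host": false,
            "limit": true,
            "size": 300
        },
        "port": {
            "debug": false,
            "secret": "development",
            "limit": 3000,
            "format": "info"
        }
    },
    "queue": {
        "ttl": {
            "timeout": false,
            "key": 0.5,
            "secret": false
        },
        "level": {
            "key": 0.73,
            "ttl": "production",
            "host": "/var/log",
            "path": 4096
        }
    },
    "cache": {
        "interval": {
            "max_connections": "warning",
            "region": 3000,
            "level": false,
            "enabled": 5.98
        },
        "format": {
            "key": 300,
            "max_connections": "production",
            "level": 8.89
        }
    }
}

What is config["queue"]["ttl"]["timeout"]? False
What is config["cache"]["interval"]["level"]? False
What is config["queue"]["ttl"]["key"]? 0.5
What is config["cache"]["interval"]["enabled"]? 5.98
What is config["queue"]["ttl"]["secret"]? False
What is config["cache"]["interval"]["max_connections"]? "warning"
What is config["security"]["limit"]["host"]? False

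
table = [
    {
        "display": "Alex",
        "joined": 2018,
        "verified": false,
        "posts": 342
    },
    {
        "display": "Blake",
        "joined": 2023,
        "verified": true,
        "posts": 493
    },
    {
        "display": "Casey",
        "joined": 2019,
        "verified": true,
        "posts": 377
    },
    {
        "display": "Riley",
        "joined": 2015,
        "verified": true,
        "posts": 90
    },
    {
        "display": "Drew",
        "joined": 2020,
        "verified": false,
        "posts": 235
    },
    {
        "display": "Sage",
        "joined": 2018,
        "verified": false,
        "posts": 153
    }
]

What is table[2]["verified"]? True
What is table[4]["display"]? "Drew"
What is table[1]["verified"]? True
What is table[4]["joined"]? 2020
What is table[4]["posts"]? 235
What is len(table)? 6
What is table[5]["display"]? "Sage"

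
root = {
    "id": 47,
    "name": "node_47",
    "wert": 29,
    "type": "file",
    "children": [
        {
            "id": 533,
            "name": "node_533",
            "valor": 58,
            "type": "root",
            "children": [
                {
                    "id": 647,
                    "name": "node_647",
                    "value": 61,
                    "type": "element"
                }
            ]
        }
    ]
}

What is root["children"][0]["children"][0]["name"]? "node_647"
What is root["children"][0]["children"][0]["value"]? 61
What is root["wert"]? 29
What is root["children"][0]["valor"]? 58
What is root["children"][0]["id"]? 533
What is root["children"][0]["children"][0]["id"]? 647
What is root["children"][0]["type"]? "root"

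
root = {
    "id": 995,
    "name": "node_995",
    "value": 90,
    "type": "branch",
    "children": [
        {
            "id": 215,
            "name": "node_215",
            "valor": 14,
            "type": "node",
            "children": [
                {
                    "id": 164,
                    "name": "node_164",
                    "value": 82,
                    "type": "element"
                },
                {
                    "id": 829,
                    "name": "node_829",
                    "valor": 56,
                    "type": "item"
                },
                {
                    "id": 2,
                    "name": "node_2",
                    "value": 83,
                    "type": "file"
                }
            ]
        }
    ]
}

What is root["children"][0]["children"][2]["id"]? 2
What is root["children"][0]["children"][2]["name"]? "node_2"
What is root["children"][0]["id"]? 215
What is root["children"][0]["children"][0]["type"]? "element"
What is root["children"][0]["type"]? "node"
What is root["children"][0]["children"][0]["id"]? 164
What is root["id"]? 995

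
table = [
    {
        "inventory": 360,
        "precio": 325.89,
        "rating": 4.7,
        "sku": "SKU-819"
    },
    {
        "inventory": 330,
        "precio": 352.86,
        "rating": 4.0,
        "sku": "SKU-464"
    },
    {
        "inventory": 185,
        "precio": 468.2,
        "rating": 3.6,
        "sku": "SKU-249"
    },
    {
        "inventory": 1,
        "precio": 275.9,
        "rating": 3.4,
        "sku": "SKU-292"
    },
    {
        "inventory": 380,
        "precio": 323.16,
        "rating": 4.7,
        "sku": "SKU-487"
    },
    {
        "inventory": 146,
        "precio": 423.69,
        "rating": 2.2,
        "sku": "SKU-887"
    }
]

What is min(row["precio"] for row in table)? 275.9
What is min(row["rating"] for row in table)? 2.2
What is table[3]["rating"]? 3.4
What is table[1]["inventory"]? 330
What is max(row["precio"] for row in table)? 468.2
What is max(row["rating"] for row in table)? 4.7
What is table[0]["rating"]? 4.7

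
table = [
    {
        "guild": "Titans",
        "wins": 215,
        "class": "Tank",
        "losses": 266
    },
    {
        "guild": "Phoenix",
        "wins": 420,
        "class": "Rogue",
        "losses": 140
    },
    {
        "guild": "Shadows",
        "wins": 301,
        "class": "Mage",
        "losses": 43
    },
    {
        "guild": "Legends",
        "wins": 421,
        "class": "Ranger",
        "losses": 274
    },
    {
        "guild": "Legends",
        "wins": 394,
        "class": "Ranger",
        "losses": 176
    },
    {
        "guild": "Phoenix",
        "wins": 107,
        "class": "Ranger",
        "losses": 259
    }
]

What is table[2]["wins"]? 301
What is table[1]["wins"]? 420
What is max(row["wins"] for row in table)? 421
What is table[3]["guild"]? "Legends"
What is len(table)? 6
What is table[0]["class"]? "Tank"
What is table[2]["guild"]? "Shadows"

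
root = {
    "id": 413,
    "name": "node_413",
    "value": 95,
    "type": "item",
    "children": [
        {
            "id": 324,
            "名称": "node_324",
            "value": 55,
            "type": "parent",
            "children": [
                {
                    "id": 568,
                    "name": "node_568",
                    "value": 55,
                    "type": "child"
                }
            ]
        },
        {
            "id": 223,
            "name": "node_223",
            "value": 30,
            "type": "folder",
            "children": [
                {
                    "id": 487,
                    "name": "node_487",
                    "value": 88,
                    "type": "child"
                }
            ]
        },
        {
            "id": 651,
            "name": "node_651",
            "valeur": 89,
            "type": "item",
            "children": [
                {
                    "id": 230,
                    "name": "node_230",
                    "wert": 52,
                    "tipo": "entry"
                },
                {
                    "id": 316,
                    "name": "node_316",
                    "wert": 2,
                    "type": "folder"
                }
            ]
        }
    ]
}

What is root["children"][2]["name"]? "node_651"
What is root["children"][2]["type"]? "item"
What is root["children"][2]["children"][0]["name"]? "node_230"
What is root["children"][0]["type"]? "parent"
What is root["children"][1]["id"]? 223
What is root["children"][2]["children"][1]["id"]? 316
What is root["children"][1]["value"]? 30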